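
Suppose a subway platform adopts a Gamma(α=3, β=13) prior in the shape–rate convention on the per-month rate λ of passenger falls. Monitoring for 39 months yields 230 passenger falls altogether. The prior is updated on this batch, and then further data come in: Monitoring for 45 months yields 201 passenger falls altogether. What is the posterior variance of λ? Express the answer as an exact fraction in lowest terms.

Total count 230 over total exposure 39 months.
After the first batch: Gamma(3 + 230, 13 + 39) = Gamma(233, 52).
Total count 201 over total exposure 45 months.
After the second batch: Gamma(233 + 201, 52 + 45) = Gamma(434, 97).
Posterior variance = α'/β'² = 434/9409.

434/9409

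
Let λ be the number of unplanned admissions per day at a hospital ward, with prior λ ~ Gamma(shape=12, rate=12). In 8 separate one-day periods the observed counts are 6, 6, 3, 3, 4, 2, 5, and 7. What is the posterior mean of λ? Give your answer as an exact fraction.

12/5

Total count: 6 + 6 + 3 + 3 + 4 + 2 + 5 + 7 = 36.
Total exposure: 8 days.
The Gamma prior is conjugate for the Poisson rate, so λ | data ~ Gamma(12+36, 12+8) = Gamma(48, 20).
Posterior mean = α'/β' = 48/20 = 12/5.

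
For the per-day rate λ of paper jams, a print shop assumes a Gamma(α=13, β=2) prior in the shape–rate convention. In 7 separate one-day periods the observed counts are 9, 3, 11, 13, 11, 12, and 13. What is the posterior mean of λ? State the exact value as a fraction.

85/9

Total count: 9 + 3 + 11 + 13 + 11 + 12 + 13 = 72.
Total exposure: 7 days.
The Gamma prior is conjugate for the Poisson rate, so λ | data ~ Gamma(13+72, 2+7) = Gamma(85, 9).
Posterior mean = α'/β' = 85/9.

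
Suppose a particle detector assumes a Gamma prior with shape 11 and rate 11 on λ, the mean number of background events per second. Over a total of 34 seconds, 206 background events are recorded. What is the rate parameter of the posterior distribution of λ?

Total count 206 over total exposure 34 seconds.
Conjugate update: add total count to the shape and total exposure to the rate, giving Gamma(217, 45).

45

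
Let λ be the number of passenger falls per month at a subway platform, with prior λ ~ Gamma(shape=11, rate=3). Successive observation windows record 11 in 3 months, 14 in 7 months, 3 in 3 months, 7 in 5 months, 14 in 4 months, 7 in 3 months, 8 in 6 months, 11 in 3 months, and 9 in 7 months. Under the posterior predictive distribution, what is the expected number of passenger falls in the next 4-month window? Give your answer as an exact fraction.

Total count: 11 + 14 + 3 + 7 + 14 + 7 + 8 + 11 + 9 = 84.
Total exposure: 3 + 7 + 3 + 5 + 4 + 3 + 6 + 3 + 7 = 41 months.
By Gamma–Poisson conjugacy, the posterior is Gamma(α + Σx, β + Σt) = Gamma(11 + 84, 3 + 41) = Gamma(95, 44).
Predictive mean over a 4-month window = T·E[λ|data] = 4·95/44 = 95/11.

95/11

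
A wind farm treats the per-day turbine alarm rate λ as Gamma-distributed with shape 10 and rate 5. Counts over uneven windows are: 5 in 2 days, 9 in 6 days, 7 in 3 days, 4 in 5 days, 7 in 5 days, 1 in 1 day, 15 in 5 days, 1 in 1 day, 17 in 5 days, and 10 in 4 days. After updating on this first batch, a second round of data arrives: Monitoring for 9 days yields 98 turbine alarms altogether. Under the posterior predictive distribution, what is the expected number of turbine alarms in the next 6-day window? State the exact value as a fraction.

Total count: 5 + 9 + 7 + 4 + 7 + 1 + 15 + 1 + 17 + 10 = 76.
Total exposure: 2 + 6 + 3 + 5 + 5 + 1 + 5 + 1 + 5 + 4 = 37 days.
After the first batch: Gamma(10 + 76, 5 + 37) = Gamma(86, 42).
Total count 98 over total exposure 9 days.
After the second batch: Gamma(86 + 98, 42 + 9) = Gamma(184, 51).
Predictive mean over a 6-day window = T·E[λ|data] = 6·184/51 = 368/17.

368/17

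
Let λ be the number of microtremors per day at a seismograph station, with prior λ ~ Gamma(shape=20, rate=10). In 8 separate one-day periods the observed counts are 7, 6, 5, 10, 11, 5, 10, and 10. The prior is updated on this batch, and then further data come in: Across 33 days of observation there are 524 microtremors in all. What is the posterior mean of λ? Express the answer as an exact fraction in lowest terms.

608/51

Total count: 7 + 6 + 5 + 10 + 11 + 5 + 10 + 10 = 64.
Total exposure: 8 days.
After the first batch: Gamma(20 + 64, 10 + 8) = Gamma(84, 18).
Total count 524 over total exposure 33 days.
After the second batch: Gamma(84 + 524, 18 + 33) = Gamma(608, 51).
Posterior mean = α'/β' = 608/51.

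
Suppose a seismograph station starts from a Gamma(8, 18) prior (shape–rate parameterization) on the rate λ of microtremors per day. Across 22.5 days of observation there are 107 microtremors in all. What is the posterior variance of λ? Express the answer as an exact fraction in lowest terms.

460/6561

Total count 107 over total exposure 22.5 days.
Conjugate update: add total count to the shape and total exposure to the rate, giving Gamma(115, 81/2).
Posterior variance = α'/β'² = 115/(6561/4) = 460/6561.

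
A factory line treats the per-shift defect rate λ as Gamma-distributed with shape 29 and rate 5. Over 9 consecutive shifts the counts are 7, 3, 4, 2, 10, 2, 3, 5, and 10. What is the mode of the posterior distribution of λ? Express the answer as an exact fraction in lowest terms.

37/7

Total count: 7 + 3 + 4 + 2 + 10 + 2 + 3 + 5 + 10 = 46.
Total exposure: 9 shifts.
Posterior: α' = 29 + 46 = 75, β' = 5 + 9 = 14.
Posterior mode = (α'−1)/β' = 74/14 = 37/7.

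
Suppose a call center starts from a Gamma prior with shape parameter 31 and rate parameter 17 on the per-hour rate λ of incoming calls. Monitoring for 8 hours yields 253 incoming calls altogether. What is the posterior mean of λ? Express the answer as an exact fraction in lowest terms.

284/25

Total count 253 over total exposure 8 hours.
Gamma(α, β) with Poisson data over total exposure Σt gives posterior Gamma(α+Σx, β+Σt) = Gamma(284, 25).
Posterior mean = α'/β' = 284/25.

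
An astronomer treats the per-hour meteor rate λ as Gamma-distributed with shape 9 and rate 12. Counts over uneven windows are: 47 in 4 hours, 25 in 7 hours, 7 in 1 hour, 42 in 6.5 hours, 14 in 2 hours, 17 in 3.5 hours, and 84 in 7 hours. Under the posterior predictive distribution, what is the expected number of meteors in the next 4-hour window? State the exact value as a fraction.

Total count: 47 + 25 + 7 + 42 + 14 + 17 + 84 = 236.
Total exposure: 4 + 7 + 1 + 6.5 + 2 + 3.5 + 7 = 31 hours.
The Gamma prior is conjugate for the Poisson rate, so λ | data ~ Gamma(9+236, 12+31) = Gamma(245, 43).
Predictive mean over a 4-hour window = T·E[λ|data] = 4·245/43 = 980/43.

980/43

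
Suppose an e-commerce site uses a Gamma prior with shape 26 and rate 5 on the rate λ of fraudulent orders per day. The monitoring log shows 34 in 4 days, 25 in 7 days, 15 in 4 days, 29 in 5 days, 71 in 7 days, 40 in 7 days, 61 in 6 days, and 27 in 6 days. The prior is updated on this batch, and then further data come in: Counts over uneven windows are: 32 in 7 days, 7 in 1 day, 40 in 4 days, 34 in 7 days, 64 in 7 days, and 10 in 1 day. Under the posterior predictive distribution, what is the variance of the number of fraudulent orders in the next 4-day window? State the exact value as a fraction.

42230/1521

Total count: 34 + 25 + 15 + 29 + 71 + 40 + 61 + 27 = 302.
Total exposure: 4 + 7 + 4 + 5 + 7 + 7 + 6 + 6 = 46 days.
After the first batch: Gamma(26 + 302, 5 + 46) = Gamma(328, 51).
Total count: 32 + 7 + 40 + 34 + 64 + 10 = 187.
Total exposure: 7 + 1 + 4 + 7 + 7 + 1 = 27 days.
After the second batch: Gamma(328 + 187, 51 + 27) = Gamma(515, 78).
The posterior predictive for a window of length T is Negative Binomial with variance T·α'·(β'+T)/β'² = 4·515·82/6084 = 42230/1521.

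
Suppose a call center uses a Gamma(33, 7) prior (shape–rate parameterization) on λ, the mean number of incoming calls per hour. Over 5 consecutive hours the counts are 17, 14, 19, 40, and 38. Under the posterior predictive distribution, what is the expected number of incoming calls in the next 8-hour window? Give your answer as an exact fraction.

322/3

Total count: 17 + 14 + 19 + 40 + 38 = 128.
Total exposure: 5 hours.
Gamma(α, β) with Poisson data over total exposure Σt gives posterior Gamma(α+Σx, β+Σt) = Gamma(161, 12).
Predictive mean over an 8-hour window = T·E[λ|data] = 8·161/12 = 322/3.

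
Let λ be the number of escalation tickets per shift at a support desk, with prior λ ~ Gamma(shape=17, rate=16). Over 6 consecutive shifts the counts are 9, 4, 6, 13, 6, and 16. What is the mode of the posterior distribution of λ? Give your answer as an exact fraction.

Total count: 9 + 4 + 6 + 13 + 6 + 16 = 54.
Total exposure: 6 shifts.
Conjugate update: add total count to the shape and total exposure to the rate, giving Gamma(71, 22).
Posterior mode = (α'−1)/β' = 70/22 = 35/11.

35/11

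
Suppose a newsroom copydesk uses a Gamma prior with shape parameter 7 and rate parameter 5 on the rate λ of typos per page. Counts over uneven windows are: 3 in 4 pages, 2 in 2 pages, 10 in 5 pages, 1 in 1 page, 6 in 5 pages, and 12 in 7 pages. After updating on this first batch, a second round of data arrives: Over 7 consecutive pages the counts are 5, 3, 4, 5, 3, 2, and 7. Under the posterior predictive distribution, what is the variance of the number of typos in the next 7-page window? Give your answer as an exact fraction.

Total count: 3 + 2 + 10 + 1 + 6 + 12 = 34.
Total exposure: 4 + 2 + 5 + 1 + 5 + 7 = 24 pages.
After the first batch: Gamma(7 + 34, 5 + 24) = Gamma(41, 29).
Total count: 5 + 3 + 4 + 5 + 3 + 2 + 7 = 29.
Total exposure: 7 pages.
After the second batch: Gamma(41 + 29, 29 + 7) = Gamma(70, 36).
The posterior predictive for a window of length T is Negative Binomial with variance T·α'·(β'+T)/β'² = 7·70·43/1296 = 10535/648.

10535/648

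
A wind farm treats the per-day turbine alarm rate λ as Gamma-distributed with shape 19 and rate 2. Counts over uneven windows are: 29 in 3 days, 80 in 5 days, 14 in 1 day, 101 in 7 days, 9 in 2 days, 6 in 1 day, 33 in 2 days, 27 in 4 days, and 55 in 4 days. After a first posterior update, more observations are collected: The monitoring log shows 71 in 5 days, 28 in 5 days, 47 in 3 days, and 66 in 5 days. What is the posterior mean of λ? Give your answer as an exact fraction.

Total count: 29 + 80 + 14 + 101 + 9 + 6 + 33 + 27 + 55 = 354.
Total exposure: 3 + 5 + 1 + 7 + 2 + 1 + 2 + 4 + 4 = 29 days.
After the first batch: Gamma(19 + 354, 2 + 29) = Gamma(373, 31).
Total count: 71 + 28 + 47 + 66 = 212.
Total exposure: 5 + 5 + 3 + 5 = 18 days.
After the second batch: Gamma(373 + 212, 31 + 18) = Gamma(585, 49).
Posterior mean = α'/β' = 585/49.

585/49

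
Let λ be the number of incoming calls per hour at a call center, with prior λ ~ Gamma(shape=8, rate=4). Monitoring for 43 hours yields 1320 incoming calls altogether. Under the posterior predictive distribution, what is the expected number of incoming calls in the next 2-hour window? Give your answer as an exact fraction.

2656/47

Total count 1320 over total exposure 43 hours.
Gamma(α, β) with Poisson data over total exposure Σt gives posterior Gamma(α+Σx, β+Σt) = Gamma(1328, 47).
Predictive mean over a 2-hour window = T·E[λ|data] = 2·1328/47 = 2656/47.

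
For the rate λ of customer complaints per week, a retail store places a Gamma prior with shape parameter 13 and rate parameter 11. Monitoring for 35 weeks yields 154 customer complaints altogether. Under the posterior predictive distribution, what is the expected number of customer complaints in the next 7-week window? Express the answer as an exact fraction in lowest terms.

1169/46

Total count 154 over total exposure 35 weeks.
Gamma(α, β) with Poisson data over total exposure Σt gives posterior Gamma(α+Σx, β+Σt) = Gamma(167, 46).
Predictive mean over a 7-week window = T·E[λ|data] = 7·167/46 = 1169/46.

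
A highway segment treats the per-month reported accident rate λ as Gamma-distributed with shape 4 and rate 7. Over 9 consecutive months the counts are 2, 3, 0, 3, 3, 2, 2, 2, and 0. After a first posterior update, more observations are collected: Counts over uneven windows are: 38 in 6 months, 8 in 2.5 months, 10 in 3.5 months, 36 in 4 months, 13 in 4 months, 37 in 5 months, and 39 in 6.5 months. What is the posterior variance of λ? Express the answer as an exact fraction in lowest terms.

Total count: 2 + 3 + 0 + 3 + 3 + 2 + 2 + 2 + 0 = 17.
Total exposure: 9 months.
After the first batch: Gamma(4 + 17, 7 + 9) = Gamma(21, 16).
Total count: 38 + 8 + 10 + 36 + 13 + 37 + 39 = 181.
Total exposure: 6 + 2.5 + 3.5 + 4 + 4 + 5 + 6.5 = 31.5 months.
After the second batch: Gamma(21 + 181, 16 + 31.5) = Gamma(202, 95/2).
Posterior variance = α'/β'² = 202/(9025/4) = 808/9025.

808/9025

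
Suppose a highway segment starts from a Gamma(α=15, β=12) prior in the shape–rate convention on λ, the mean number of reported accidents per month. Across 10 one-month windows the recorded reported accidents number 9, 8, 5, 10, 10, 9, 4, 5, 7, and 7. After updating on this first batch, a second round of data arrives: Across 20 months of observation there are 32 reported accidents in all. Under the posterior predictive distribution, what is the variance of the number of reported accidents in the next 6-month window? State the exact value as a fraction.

968/49

Total count: 9 + 8 + 5 + 10 + 10 + 9 + 4 + 5 + 7 + 7 = 74.
Total exposure: 10 months.
After the first batch: Gamma(15 + 74, 12 + 10) = Gamma(89, 22).
Total count 32 over total exposure 20 months.
After the second batch: Gamma(89 + 32, 22 + 20) = Gamma(121, 42).
The posterior predictive for a window of length T is Negative Binomial with variance T·α'·(β'+T)/β'² = 6·121·48/1764 = 968/49.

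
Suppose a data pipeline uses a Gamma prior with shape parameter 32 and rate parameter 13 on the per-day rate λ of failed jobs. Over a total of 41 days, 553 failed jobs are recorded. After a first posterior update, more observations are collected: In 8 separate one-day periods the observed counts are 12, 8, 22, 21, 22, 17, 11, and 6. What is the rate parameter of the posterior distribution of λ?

Total count 553 over total exposure 41 days.
After the first batch: Gamma(32 + 553, 13 + 41) = Gamma(585, 54).
Total count: 12 + 8 + 22 + 21 + 22 + 17 + 11 + 6 = 119.
Total exposure: 8 days.
After the second batch: Gamma(585 + 119, 54 + 8) = Gamma(704, 62).

62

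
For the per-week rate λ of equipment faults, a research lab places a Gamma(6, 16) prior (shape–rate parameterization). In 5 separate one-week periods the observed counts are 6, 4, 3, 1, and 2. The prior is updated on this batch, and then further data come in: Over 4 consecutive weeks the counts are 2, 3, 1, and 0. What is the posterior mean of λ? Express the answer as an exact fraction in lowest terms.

Total count: 6 + 4 + 3 + 1 + 2 = 16.
Total exposure: 5 weeks.
After the first batch: Gamma(6 + 16, 16 + 5) = Gamma(22, 21).
Total count: 2 + 3 + 1 + 0 = 6.
Total exposure: 4 weeks.
After the second batch: Gamma(22 + 6, 21 + 4) = Gamma(28, 25).
Posterior mean = α'/β' = 28/25.

28/25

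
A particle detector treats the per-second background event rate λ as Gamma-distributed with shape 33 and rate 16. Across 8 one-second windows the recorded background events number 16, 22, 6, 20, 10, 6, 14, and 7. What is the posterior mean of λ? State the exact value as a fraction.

67/12

Total count: 16 + 22 + 6 + 20 + 10 + 6 + 14 + 7 = 101.
Total exposure: 8 seconds.
The Gamma prior is conjugate for the Poisson rate, so λ | data ~ Gamma(33+101, 16+8) = Gamma(134, 24).
Posterior mean = α'/β' = 134/24 = 67/12.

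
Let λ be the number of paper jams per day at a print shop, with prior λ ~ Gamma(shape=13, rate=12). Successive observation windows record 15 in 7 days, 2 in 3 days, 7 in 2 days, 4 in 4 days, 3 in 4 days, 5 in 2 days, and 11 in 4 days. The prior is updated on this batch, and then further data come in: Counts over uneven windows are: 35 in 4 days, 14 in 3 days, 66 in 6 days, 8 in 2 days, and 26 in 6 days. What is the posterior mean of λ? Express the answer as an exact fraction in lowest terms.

Total count: 15 + 2 + 7 + 4 + 3 + 5 + 11 = 47.
Total exposure: 7 + 3 + 2 + 4 + 4 + 2 + 4 = 26 days.
After the first batch: Gamma(13 + 47, 12 + 26) = Gamma(60, 38).
Total count: 35 + 14 + 66 + 8 + 26 = 149.
Total exposure: 4 + 3 + 6 + 2 + 6 = 21 days.
After the second batch: Gamma(60 + 149, 38 + 21) = Gamma(209, 59).
Posterior mean = α'/β' = 209/59.

209/59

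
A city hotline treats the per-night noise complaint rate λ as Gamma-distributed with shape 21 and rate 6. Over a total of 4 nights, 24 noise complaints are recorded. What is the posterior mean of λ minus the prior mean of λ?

Total count 24 over total exposure 4 nights.
Posterior: α' = 21 + 24 = 45, β' = 6 + 4 = 10.
Posterior mean = 45/10 = 9/2; prior mean = 21/6 = 7/2. Difference = 9/2 − 7/2 = 1.

1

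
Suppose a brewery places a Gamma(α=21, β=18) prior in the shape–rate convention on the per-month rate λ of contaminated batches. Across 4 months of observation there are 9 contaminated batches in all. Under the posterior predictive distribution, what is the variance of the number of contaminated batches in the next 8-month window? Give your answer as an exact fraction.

1800/121

Total count 9 over total exposure 4 months.
The Gamma prior is conjugate for the Poisson rate, so λ | data ~ Gamma(21+9, 18+4) = Gamma(30, 22).
The posterior predictive for a window of length T is Negative Binomial with variance T·α'·(β'+T)/β'² = 8·30·30/484 = 1800/121.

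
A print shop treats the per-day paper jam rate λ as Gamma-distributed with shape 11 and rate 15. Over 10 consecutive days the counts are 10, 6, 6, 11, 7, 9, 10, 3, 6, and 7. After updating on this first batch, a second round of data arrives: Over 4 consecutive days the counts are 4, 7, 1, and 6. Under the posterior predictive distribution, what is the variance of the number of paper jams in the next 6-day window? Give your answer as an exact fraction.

21840/841

Total count: 10 + 6 + 6 + 11 + 7 + 9 + 10 + 3 + 6 + 7 = 75.
Total exposure: 10 days.
After the first batch: Gamma(11 + 75, 15 + 10) = Gamma(86, 25).
Total count: 4 + 7 + 1 + 6 = 18.
Total exposure: 4 days.
After the second batch: Gamma(86 + 18, 25 + 4) = Gamma(104, 29).
The posterior predictive for a window of length T is Negative Binomial with variance T·α'·(β'+T)/β'² = 6·104·35/841 = 21840/841.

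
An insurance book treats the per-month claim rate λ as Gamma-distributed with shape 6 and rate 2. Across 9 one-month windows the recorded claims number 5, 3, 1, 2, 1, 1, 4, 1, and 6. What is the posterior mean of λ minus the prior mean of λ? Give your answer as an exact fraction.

-3/11

Total count: 5 + 3 + 1 + 2 + 1 + 1 + 4 + 1 + 6 = 24.
Total exposure: 9 months.
Gamma(α, β) with Poisson data over total exposure Σt gives posterior Gamma(α+Σx, β+Σt) = Gamma(30, 11).
Posterior mean = 30/11 = 30/11; prior mean = 6/2 = 3. Difference = 30/11 − 3 = -3/11.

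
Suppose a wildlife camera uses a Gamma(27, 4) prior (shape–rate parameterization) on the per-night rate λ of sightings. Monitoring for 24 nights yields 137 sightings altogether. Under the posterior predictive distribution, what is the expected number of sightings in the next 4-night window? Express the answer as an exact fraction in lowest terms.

Total count 137 over total exposure 24 nights.
Gamma(α, β) with Poisson data over total exposure Σt gives posterior Gamma(α+Σx, β+Σt) = Gamma(164, 28).
Predictive mean over a 4-night window = T·E[λ|data] = 4·164/28 = 164/7.

164/7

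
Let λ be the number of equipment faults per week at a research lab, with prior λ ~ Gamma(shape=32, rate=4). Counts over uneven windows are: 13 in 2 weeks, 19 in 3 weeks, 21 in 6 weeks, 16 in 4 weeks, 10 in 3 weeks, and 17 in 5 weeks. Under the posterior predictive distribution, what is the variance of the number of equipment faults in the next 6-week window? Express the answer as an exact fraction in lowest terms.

2816/81

Total count: 13 + 19 + 21 + 16 + 10 + 17 = 96.
Total exposure: 2 + 3 + 6 + 4 + 3 + 5 = 23 weeks.
By Gamma–Poisson conjugacy, the posterior is Gamma(α + Σx, β + Σt) = Gamma(32 + 96, 4 + 23) = Gamma(128, 27).
The posterior predictive for a window of length T is Negative Binomial with variance T·α'·(β'+T)/β'² = 6·128·33/729 = 2816/81.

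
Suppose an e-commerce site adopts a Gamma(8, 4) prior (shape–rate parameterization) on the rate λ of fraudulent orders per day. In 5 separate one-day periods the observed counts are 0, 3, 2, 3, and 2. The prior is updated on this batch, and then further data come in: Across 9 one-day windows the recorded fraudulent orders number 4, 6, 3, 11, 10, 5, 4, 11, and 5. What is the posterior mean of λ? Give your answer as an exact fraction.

Total count: 0 + 3 + 2 + 3 + 2 = 10.
Total exposure: 5 days.
After the first batch: Gamma(8 + 10, 4 + 5) = Gamma(18, 9).
Total count: 4 + 6 + 3 + 11 + 10 + 5 + 4 + 11 + 5 = 59.
Total exposure: 9 days.
After the second batch: Gamma(18 + 59, 9 + 9) = Gamma(77, 18).
Posterior mean = α'/β' = 77/18.

77/18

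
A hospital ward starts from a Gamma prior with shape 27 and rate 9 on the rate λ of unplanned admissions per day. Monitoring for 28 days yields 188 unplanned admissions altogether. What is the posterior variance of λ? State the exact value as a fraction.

Total count 188 over total exposure 28 days.
Conjugate update: add total count to the shape and total exposure to the rate, giving Gamma(215, 37).
Posterior variance = α'/β'² = 215/1369.

215/1369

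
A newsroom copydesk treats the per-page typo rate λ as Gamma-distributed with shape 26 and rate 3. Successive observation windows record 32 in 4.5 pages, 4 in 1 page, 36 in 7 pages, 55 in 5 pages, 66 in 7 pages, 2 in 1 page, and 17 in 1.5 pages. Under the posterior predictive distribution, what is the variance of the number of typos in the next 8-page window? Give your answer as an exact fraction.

18088/225

Total count: 32 + 4 + 36 + 55 + 66 + 2 + 17 = 212.
Total exposure: 4.5 + 1 + 7 + 5 + 7 + 1 + 1.5 = 27 pages.
Gamma(α, β) with Poisson data over total exposure Σt gives posterior Gamma(α+Σx, β+Σt) = Gamma(238, 30).
The posterior predictive for a window of length T is Negative Binomial with variance T·α'·(β'+T)/β'² = 8·238·38/900 = 18088/225.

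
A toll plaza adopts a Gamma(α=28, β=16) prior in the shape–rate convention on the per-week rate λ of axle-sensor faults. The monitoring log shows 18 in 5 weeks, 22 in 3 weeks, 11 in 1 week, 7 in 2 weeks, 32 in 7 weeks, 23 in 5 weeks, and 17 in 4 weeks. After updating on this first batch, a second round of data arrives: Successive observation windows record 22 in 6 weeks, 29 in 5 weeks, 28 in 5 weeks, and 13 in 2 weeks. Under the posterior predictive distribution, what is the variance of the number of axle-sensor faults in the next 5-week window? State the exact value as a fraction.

Total count: 18 + 22 + 11 + 7 + 32 + 23 + 17 = 130.
Total exposure: 5 + 3 + 1 + 2 + 7 + 5 + 4 = 27 weeks.
After the first batch: Gamma(28 + 130, 16 + 27) = Gamma(158, 43).
Total count: 22 + 29 + 28 + 13 = 92.
Total exposure: 6 + 5 + 5 + 2 = 18 weeks.
After the second batch: Gamma(158 + 92, 43 + 18) = Gamma(250, 61).
The posterior predictive for a window of length T is Negative Binomial with variance T·α'·(β'+T)/β'² = 5·250·66/3721 = 82500/3721.

82500/3721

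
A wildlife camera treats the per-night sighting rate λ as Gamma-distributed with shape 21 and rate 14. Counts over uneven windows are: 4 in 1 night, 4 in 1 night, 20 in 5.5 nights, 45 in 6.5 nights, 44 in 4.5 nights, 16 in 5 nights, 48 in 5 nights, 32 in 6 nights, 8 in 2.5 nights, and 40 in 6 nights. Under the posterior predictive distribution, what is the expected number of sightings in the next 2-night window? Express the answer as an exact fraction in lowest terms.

188/19

Total count: 4 + 4 + 20 + 45 + 44 + 16 + 48 + 32 + 8 + 40 = 261.
Total exposure: 1 + 1 + 5.5 + 6.5 + 4.5 + 5 + 5 + 6 + 2.5 + 6 = 43 nights.
By Gamma–Poisson conjugacy, the posterior is Gamma(α + Σx, β + Σt) = Gamma(21 + 261, 14 + 43) = Gamma(282, 57).
Predictive mean over a 2-night window = T·E[λ|data] = 2·282/57 = 188/19.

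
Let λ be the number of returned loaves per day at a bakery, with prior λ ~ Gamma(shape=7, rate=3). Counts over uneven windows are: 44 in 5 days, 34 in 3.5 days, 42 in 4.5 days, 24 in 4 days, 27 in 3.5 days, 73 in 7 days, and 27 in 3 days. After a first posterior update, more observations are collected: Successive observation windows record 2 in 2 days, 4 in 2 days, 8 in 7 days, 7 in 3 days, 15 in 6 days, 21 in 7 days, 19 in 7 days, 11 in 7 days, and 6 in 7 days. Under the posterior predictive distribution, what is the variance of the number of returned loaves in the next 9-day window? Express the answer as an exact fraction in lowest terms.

1208718/26569

Total count: 44 + 34 + 42 + 24 + 27 + 73 + 27 = 271.
Total exposure: 5 + 3.5 + 4.5 + 4 + 3.5 + 7 + 3 = 30.5 days.
After the first batch: Gamma(7 + 271, 3 + 30.5) = Gamma(278, 67/2).
Total count: 2 + 4 + 8 + 7 + 15 + 21 + 19 + 11 + 6 = 93.
Total exposure: 2 + 2 + 7 + 3 + 6 + 7 + 7 + 7 + 7 = 48 days.
After the second batch: Gamma(278 + 93, 67/2 + 48) = Gamma(371, 163/2).
The posterior predictive for a window of length T is Negative Binomial with variance T·α'·(β'+T)/β'² = 9·371·(181/2)/(26569/4) = 1208718/26569.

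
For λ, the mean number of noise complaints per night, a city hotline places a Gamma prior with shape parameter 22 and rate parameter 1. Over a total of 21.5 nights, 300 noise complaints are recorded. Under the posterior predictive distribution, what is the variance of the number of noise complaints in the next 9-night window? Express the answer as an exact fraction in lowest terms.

Total count 300 over total exposure 21.5 nights.
Gamma(α, β) with Poisson data over total exposure Σt gives posterior Gamma(α+Σx, β+Σt) = Gamma(322, 45/2).
The posterior predictive for a window of length T is Negative Binomial with variance T·α'·(β'+T)/β'² = 9·322·(63/2)/(2025/4) = 4508/25.

4508/25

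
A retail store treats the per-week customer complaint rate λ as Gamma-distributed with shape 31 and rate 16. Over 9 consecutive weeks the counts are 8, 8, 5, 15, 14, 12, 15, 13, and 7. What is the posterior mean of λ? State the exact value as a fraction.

Total count: 8 + 8 + 5 + 15 + 14 + 12 + 15 + 13 + 7 = 97.
Total exposure: 9 weeks.
By Gamma–Poisson conjugacy, the posterior is Gamma(α + Σx, β + Σt) = Gamma(31 + 97, 16 + 9) = Gamma(128, 25).
Posterior mean = α'/β' = 128/25.

128/25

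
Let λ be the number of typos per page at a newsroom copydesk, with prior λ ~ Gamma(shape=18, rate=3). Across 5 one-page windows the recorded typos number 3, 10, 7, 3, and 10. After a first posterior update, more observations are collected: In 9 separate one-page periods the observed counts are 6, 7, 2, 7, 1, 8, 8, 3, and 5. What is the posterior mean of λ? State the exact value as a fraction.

98/17

Total count: 3 + 10 + 7 + 3 + 10 = 33.
Total exposure: 5 pages.
After the first batch: Gamma(18 + 33, 3 + 5) = Gamma(51, 8).
Total count: 6 + 7 + 2 + 7 + 1 + 8 + 8 + 3 + 5 = 47.
Total exposure: 9 pages.
After the second batch: Gamma(51 + 47, 8 + 9) = Gamma(98, 17).
Posterior mean = α'/β' = 98/17.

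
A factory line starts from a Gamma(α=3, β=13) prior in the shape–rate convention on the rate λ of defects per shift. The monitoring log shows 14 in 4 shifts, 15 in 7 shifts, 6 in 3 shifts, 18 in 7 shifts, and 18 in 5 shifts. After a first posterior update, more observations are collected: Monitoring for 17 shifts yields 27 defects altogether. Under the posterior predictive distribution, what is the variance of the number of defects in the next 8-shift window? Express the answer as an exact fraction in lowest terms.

Total count: 14 + 15 + 6 + 18 + 18 = 71.
Total exposure: 4 + 7 + 3 + 7 + 5 = 26 shifts.
After the first batch: Gamma(3 + 71, 13 + 26) = Gamma(74, 39).
Total count 27 over total exposure 17 shifts.
After the second batch: Gamma(74 + 27, 39 + 17) = Gamma(101, 56).
The posterior predictive for a window of length T is Negative Binomial with variance T·α'·(β'+T)/β'² = 8·101·64/3136 = 808/49.

808/49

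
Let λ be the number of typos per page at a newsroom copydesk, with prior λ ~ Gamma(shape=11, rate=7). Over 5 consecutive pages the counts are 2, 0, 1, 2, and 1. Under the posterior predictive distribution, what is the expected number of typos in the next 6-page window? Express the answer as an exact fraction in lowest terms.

Total count: 2 + 0 + 1 + 2 + 1 = 6.
Total exposure: 5 pages.
Posterior: α' = 11 + 6 = 17, β' = 7 + 5 = 12.
Predictive mean over a 6-page window = T·E[λ|data] = 6·17/12 = 17/2.

17/2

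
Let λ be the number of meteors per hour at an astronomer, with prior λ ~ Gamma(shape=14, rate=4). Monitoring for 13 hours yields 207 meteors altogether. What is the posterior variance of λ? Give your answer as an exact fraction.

Total count 207 over total exposure 13 hours.
By Gamma–Poisson conjugacy, the posterior is Gamma(α + Σx, β + Σt) = Gamma(14 + 207, 4 + 13) = Gamma(221, 17).
Posterior variance = α'/β'² = 221/289 = 13/17.

13/17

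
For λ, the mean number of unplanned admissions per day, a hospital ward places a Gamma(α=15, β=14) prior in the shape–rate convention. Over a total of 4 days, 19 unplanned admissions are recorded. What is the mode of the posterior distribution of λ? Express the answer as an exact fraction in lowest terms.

11/6

Total count 19 over total exposure 4 days.
The Gamma prior is conjugate for the Poisson rate, so λ | data ~ Gamma(15+19, 14+4) = Gamma(34, 18).
Posterior mode = (α'−1)/β' = 33/18 = 11/6.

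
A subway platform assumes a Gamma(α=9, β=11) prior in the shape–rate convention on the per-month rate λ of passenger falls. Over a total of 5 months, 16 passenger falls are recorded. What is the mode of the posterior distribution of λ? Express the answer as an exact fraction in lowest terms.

3/2

Total count 16 over total exposure 5 months.
The Gamma prior is conjugate for the Poisson rate, so λ | data ~ Gamma(9+16, 11+5) = Gamma(25, 16).
Posterior mode = (α'−1)/β' = 24/16 = 3/2.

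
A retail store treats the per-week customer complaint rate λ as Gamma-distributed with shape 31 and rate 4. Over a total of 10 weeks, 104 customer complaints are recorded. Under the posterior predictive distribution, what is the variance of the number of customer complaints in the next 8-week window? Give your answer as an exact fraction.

5940/49

Total count 104 over total exposure 10 weeks.
Posterior: α' = 31 + 104 = 135, β' = 4 + 10 = 14.
The posterior predictive for a window of length T is Negative Binomial with variance T·α'·(β'+T)/β'² = 8·135·22/196 = 5940/49.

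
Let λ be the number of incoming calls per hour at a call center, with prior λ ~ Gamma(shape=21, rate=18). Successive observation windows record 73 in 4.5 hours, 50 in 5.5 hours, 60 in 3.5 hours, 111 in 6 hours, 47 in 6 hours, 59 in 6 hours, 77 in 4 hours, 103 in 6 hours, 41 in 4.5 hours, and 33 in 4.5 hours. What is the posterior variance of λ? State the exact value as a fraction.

2700/18769

Total count: 73 + 50 + 60 + 111 + 47 + 59 + 77 + 103 + 41 + 33 = 654.
Total exposure: 4.5 + 5.5 + 3.5 + 6 + 6 + 6 + 4 + 6 + 4.5 + 4.5 = 50.5 hours.
By Gamma–Poisson conjugacy, the posterior is Gamma(α + Σx, β + Σt) = Gamma(21 + 654, 18 + 50.5) = Gamma(675, 137/2).
Posterior variance = α'/β'² = 675/(18769/4) = 2700/18769.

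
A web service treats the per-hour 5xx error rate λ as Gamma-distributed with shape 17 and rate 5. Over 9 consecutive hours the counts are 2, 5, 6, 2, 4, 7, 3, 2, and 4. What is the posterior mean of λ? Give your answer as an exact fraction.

26/7

Total count: 2 + 5 + 6 + 2 + 4 + 7 + 3 + 2 + 4 = 35.
Total exposure: 9 hours.
Gamma(α, β) with Poisson data over total exposure Σt gives posterior Gamma(α+Σx, β+Σt) = Gamma(52, 14).
Posterior mean = α'/β' = 52/14 = 26/7.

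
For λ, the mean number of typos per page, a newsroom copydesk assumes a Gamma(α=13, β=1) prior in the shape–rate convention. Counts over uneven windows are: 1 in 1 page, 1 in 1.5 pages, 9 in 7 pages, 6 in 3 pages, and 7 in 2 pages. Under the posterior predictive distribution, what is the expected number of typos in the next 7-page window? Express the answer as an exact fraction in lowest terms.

Total count: 1 + 1 + 9 + 6 + 7 = 24.
Total exposure: 1 + 1.5 + 7 + 3 + 2 = 14.5 pages.
By Gamma–Poisson conjugacy, the posterior is Gamma(α + Σx, β + Σt) = Gamma(13 + 24, 1 + 14.5) = Gamma(37, 31/2).
Predictive mean over a 7-page window = T·E[λ|data] = 7·37/(31/2) = 518/31.

518/31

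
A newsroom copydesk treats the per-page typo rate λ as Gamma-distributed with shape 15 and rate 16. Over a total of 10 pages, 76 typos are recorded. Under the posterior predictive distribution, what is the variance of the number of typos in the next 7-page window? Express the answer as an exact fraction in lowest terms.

1617/52

Total count 76 over total exposure 10 pages.
Posterior: α' = 15 + 76 = 91, β' = 16 + 10 = 26.
The posterior predictive for a window of length T is Negative Binomial with variance T·α'·(β'+T)/β'² = 7·91·33/676 = 1617/52.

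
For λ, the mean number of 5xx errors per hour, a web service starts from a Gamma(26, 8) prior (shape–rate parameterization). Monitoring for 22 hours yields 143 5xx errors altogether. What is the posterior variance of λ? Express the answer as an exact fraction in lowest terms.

Total count 143 over total exposure 22 hours.
Posterior: α' = 26 + 143 = 169, β' = 8 + 22 = 30.
Posterior variance = α'/β'² = 169/900.

169/900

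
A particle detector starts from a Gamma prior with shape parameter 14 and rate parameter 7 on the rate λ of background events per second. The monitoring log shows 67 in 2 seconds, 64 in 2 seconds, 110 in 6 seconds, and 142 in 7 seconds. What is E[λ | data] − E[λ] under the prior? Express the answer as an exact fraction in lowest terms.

349/24

Total count: 67 + 64 + 110 + 142 = 383.
Total exposure: 2 + 2 + 6 + 7 = 17 seconds.
Gamma(α, β) with Poisson data over total exposure Σt gives posterior Gamma(α+Σx, β+Σt) = Gamma(397, 24).
Posterior mean = 397/24 = 397/24; prior mean = 14/7 = 2. Difference = 397/24 − 2 = 349/24.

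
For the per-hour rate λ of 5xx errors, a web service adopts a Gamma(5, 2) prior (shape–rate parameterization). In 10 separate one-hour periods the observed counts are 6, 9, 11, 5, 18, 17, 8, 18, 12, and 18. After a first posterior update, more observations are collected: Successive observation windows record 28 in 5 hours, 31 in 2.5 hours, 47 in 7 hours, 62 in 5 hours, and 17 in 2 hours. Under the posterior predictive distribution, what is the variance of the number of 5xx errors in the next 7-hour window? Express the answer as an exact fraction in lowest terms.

Total count: 6 + 9 + 11 + 5 + 18 + 17 + 8 + 18 + 12 + 18 = 122.
Total exposure: 10 hours.
After the first batch: Gamma(5 + 122, 2 + 10) = Gamma(127, 12).
Total count: 28 + 31 + 47 + 62 + 17 = 185.
Total exposure: 5 + 2.5 + 7 + 5 + 2 = 21.5 hours.
After the second batch: Gamma(127 + 185, 12 + 21.5) = Gamma(312, 67/2).
The posterior predictive for a window of length T is Negative Binomial with variance T·α'·(β'+T)/β'² = 7·312·(81/2)/(4489/4) = 353808/4489.

353808/4489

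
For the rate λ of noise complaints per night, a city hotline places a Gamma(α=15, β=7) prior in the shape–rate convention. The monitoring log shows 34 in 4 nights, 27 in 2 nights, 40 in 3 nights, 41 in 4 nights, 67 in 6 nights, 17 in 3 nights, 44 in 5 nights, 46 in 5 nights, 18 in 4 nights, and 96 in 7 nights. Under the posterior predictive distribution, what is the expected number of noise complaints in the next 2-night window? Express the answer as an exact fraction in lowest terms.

89/5

Total count: 34 + 27 + 40 + 41 + 67 + 17 + 44 + 46 + 18 + 96 = 430.
Total exposure: 4 + 2 + 3 + 4 + 6 + 3 + 5 + 5 + 4 + 7 = 43 nights.
By Gamma–Poisson conjugacy, the posterior is Gamma(α + Σx, β + Σt) = Gamma(15 + 430, 7 + 43) = Gamma(445, 50).
Predictive mean over a 2-night window = T·E[λ|data] = 2·445/50 = 89/5.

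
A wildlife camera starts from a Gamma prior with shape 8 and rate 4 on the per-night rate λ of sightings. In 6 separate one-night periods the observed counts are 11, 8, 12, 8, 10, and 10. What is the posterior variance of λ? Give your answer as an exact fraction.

67/100

Total count: 11 + 8 + 12 + 8 + 10 + 10 = 59.
Total exposure: 6 nights.
Posterior: α' = 8 + 59 = 67, β' = 4 + 6 = 10.
Posterior variance = α'/β'² = 67/100.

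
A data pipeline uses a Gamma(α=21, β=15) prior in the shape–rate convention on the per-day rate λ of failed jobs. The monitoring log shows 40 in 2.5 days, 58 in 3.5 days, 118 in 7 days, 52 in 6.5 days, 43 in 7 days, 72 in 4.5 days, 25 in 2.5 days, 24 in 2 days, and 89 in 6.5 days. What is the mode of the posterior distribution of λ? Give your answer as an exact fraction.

Total count: 40 + 58 + 118 + 52 + 43 + 72 + 25 + 24 + 89 = 521.
Total exposure: 2.5 + 3.5 + 7 + 6.5 + 7 + 4.5 + 2.5 + 2 + 6.5 = 42 days.
Conjugate update: add total count to the shape and total exposure to the rate, giving Gamma(542, 57).
Posterior mode = (α'−1)/β' = 541/57.

541/57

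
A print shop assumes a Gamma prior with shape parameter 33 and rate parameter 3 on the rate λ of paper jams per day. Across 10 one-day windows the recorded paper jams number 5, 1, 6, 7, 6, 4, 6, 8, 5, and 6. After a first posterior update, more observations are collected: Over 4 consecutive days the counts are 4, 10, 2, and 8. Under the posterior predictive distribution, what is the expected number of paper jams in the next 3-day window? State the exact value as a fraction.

333/17

Total count: 5 + 1 + 6 + 7 + 6 + 4 + 6 + 8 + 5 + 6 = 54.
Total exposure: 10 days.
After the first batch: Gamma(33 + 54, 3 + 10) = Gamma(87, 13).
Total count: 4 + 10 + 2 + 8 = 24.
Total exposure: 4 days.
After the second batch: Gamma(87 + 24, 13 + 4) = Gamma(111, 17).
Predictive mean over a 3-day window = T·E[λ|data] = 3·111/17 = 333/17.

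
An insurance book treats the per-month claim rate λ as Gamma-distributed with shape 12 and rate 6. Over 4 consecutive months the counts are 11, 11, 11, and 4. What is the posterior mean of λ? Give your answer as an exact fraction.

Total count: 11 + 11 + 11 + 4 = 37.
Total exposure: 4 months.
Posterior: α' = 12 + 37 = 49, β' = 6 + 4 = 10.
Posterior mean = α'/β' = 49/10.

49/10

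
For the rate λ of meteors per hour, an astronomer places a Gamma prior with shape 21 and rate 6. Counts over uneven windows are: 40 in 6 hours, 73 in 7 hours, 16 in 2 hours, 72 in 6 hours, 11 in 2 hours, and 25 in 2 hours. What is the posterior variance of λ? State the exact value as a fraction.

Total count: 40 + 73 + 16 + 72 + 11 + 25 = 237.
Total exposure: 6 + 7 + 2 + 6 + 2 + 2 = 25 hours.
Gamma(α, β) with Poisson data over total exposure Σt gives posterior Gamma(α+Σx, β+Σt) = Gamma(258, 31).
Posterior variance = α'/β'² = 258/961.

258/961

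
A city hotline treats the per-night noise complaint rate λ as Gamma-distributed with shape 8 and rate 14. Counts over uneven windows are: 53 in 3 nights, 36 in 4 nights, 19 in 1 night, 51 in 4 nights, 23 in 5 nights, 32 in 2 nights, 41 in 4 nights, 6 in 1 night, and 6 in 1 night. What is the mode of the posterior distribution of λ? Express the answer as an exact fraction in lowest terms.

Total count: 53 + 36 + 19 + 51 + 23 + 32 + 41 + 6 + 6 = 267.
Total exposure: 3 + 4 + 1 + 4 + 5 + 2 + 4 + 1 + 1 = 25 nights.
The Gamma prior is conjugate for the Poisson rate, so λ | data ~ Gamma(8+267, 14+25) = Gamma(275, 39).
Posterior mode = (α'−1)/β' = 274/39.

274/39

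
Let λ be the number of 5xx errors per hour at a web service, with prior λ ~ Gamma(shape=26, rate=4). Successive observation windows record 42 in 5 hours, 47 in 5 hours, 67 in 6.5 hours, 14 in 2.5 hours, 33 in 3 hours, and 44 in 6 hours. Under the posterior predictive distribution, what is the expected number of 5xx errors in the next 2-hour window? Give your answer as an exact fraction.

Total count: 42 + 47 + 67 + 14 + 33 + 44 = 247.
Total exposure: 5 + 5 + 6.5 + 2.5 + 3 + 6 = 28 hours.
By Gamma–Poisson conjugacy, the posterior is Gamma(α + Σx, β + Σt) = Gamma(26 + 247, 4 + 28) = Gamma(273, 32).
Predictive mean over a 2-hour window = T·E[λ|data] = 2·273/32 = 273/16.

273/16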